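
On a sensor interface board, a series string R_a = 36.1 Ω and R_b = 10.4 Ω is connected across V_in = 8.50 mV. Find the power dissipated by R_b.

Series current I = V_in/ΣR = 8.50/46.50 = 0.1828 mA.
V(R_b) = I·R = 1.901 mV; P = V·I = 1.901 × 0.1828 = 0.3475 µW.

P ≈ 0.348 µW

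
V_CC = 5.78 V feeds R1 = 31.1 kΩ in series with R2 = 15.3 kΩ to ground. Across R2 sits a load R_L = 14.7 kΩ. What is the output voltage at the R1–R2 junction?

R2 ‖ R_L = (15.3 × 14.7)/(15.3 + 14.7) = 7.497 kΩ.
Then V_out = V_CC · R2'/(R1 + R2') = 5.78 × 7.497/38.60 = 1.123 V.

V_out ≈ 1.12 V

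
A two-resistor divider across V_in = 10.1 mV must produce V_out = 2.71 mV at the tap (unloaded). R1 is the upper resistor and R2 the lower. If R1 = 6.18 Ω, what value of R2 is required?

R2 ≈ 2.27 Ω

V_out/V_in = R2/(R1+R2) = 0.2683.
So R2 = R1 · V_out/(V_in − V_out) = 6.18 × 2.71/(10.1 − 2.71) = 6.18 × 0.3667 = 2.266 Ω.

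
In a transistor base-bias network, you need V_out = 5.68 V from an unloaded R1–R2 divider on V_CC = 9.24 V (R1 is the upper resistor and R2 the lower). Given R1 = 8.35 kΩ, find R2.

The divider ratio is R2/(R1+R2) = 5.68/9.24 = 0.6147.
R2 = R1 · 0.6147/(1 − 0.6147) = 13.32 kΩ.

R2 ≈ 13.3 kΩ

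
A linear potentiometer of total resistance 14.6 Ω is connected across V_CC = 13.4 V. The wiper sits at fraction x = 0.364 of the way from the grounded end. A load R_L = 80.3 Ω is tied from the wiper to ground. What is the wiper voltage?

V_out ≈ 4.68 V

The pot divides into 9.286 Ω above the wiper and 5.314 Ω below.
R_L loads the lower segment: effective lower R = 4.985 Ω.
Loaded-divider output: V_out = 13.4 × 0.3493 = 4.681 V.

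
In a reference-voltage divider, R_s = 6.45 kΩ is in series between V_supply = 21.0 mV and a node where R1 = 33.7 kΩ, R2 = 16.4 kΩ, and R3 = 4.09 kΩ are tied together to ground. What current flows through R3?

Parallel bank: R_p = 1/(1/33.7 + 1/16.4 + 1/4.09) = 2.984 kΩ.
Node voltage V_A = V_supply · R_p/(R_s + R_p) = 21.0 × 0.3163 = 6.642 mV.
Branch current I = V_A/R3 = 6.642/4.09 = 1.624 µA.

I ≈ 1.62 µA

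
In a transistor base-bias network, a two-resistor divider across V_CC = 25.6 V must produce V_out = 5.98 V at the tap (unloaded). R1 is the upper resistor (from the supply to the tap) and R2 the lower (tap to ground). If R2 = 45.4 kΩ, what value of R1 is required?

R1 ≈ 149 kΩ

V_out/V_CC = R2/(R1+R2) = 0.2336.
R1 = R2·(1/k − 1) = 45.4 × 3.281 = 149.0 kΩ.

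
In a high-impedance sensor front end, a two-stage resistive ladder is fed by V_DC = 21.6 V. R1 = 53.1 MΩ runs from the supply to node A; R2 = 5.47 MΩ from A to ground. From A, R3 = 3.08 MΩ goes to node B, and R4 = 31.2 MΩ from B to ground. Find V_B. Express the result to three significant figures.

The second stage (R3 + R4 = 34.28 MΩ) loads node A in parallel with R2.
Effective lower resistance at A: R2 ‖ 34.28 = 4.717 MΩ.
So V_A = 21.6 × 0.08159 = 1.762 V.
Then the unloaded second divider: V_B = V_A × R4/(R3+R4) = 1.762 × 0.9102 = 1.604 V.

V_B ≈ 1.60 V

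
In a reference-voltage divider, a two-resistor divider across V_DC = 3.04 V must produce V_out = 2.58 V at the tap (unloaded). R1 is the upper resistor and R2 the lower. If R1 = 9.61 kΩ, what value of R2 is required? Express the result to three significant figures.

V_out/V_DC = R2/(R1+R2) = 0.8487.
R2 = R1 · 0.8487/(1 − 0.8487) = 53.90 kΩ.

R2 ≈ 53.9 kΩ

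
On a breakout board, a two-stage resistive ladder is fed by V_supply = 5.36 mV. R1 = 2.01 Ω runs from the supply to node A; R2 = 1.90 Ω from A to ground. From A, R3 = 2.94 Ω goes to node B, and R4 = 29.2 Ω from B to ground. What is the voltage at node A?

V_A ≈ 2.53 mV

Looking into the second stage from A: R3 + R4 = 32.14 Ω appears in parallel with R2.
Effective lower resistance at A: R2 ‖ 32.14 = 1.794 Ω.
First divider: V_A = V_supply · 1.794/(2.01 + 1.794) = 2.528 mV.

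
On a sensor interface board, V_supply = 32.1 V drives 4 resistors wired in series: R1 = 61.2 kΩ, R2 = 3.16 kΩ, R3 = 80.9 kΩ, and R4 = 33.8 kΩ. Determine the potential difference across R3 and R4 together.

V ≈ 20.6 V

Total series resistance ΣR = 61.2 + 3.16 + 80.9 + 33.8 = 179.1 kΩ.
R_{R3..R4} = 80.9 + 33.8 = 114.7 kΩ.
Voltage divider: V = V_supply · (114.7 / 179.1) = 32.1 × 0.6406 = 20.56 V.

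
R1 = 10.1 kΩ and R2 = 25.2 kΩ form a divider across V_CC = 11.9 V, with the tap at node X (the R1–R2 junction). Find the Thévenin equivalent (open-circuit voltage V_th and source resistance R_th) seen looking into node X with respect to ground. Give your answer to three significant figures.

V_th ≈ 8.50 V, R_th ≈ 7.21 kΩ

V_th is the unloaded tap voltage: V_CC · R2/(R1+R2) = 11.9 × 0.7139 = 8.495 V.
With V_CC suppressed (replaced by a short), R_th = R1 ‖ R2 = (10.10 × 25.2)/(10.10 + 25.2) = 7.210 kΩ.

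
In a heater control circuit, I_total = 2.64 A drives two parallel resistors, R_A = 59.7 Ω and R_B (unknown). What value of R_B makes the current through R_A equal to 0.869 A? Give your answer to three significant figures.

R_B ≈ 29.3 Ω

In a two-way split, I_A/I_total = R_B/(R_A + R_B).
With f = 0.3292, R_B = R_A · f/(1−f) = 59.7 × 0.4907 = 29.29 Ω.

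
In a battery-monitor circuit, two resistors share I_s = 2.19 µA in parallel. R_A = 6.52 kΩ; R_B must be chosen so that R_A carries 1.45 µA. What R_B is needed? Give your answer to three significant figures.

R_B ≈ 12.8 kΩ

Two-branch current divider: I_A = I_s · R_B/(R_A + R_B).
With f = 0.6621, R_B = R_A · f/(1−f) = 6.52 × 1.959 = 12.78 kΩ.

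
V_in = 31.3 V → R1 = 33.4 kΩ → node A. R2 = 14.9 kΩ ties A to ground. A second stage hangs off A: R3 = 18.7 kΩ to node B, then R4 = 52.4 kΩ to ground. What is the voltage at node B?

V_B ≈ 6.22 V

The second stage (R3 + R4 = 71.10 kΩ) loads node A in parallel with R2.
Effective lower resistance at A: R2 ‖ 71.10 = 12.32 kΩ.
First divider: V_A = V_in · 12.32/(33.4 + 12.32) = 8.434 V.
Stage 2 is unloaded, so V_B = V_A · R4/(R3+R4) = 8.434 × 52.4/71.10 = 6.215 V.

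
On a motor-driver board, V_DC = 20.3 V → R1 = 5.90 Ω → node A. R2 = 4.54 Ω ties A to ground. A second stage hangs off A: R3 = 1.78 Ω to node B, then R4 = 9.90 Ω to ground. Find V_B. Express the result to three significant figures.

V_B ≈ 6.13 V

Looking into the second stage from A: R3 + R4 = 11.68 Ω appears in parallel with R2.
Effective lower resistance at A: R2 ‖ 11.68 = 3.269 Ω.
So V_A = 20.3 × 0.3565 = 7.238 V.
Stage 2 is unloaded, so V_B = V_A · R4/(R3+R4) = 7.238 × 9.90/11.68 = 6.135 V.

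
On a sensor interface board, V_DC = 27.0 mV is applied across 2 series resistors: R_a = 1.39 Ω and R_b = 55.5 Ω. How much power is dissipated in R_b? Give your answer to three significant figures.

P ≈ 12.5 µW

The common current is I = 27.0/56.89 = 0.4746 mA.
P = I²R = 0.2252 × 55.5 = 12.50 µW.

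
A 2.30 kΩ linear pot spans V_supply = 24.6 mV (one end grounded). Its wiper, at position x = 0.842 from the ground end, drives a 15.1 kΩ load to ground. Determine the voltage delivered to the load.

Split the track: R_lower = x·R_p = 1.937 kΩ, R_upper = (1−x)·R_p = 0.3634 kΩ.
Lower segment in parallel with the load: 1.937 ‖ 15.1 = 1.716 kΩ.
Loaded-divider output: V_out = 24.6 × 0.8253 = 20.30 mV.
(Unloaded: V_out = x·V_supply = 20.7 mV.)

V_out ≈ 20.3 mV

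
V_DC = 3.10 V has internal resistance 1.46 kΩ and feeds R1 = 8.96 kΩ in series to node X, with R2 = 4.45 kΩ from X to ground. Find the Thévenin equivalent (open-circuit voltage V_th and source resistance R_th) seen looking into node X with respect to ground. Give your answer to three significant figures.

V_th ≈ 0.928 V, R_th ≈ 3.12 kΩ

R1' = 1.46 + 8.96 = 10.42 kΩ (source resistance + R1).
V_th is the unloaded tap voltage: V_DC · R2/(R1'+R2) = 3.10 × 0.2993 = 0.9277 V.
With V_DC suppressed (replaced by a short), R_th = R1' ‖ R2 = (10.42 × 4.45)/(10.42 + 4.45) = 3.118 kΩ.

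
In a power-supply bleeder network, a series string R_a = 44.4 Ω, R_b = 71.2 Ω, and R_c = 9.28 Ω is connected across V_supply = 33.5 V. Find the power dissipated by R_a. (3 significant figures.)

P ≈ 3.20 W

ΣR = 124.9 Ω → I = 33.5/124.9 = 0.2683 A.
P(R_a) = I²·R_a = (0.2683)² × 44.4 = 3.195 W.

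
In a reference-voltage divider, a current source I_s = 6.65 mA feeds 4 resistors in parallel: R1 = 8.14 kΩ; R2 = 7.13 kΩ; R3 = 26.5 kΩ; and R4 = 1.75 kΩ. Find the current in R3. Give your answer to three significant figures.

I ≈ 0.288 mA

ΣG = 1/8.14 + 1/7.13 + 1/26.5 + 1/1.75 = 0.8723.
By the current-divider rule, I = I_s · G_k/ΣG = 6.65 × 0.04326 = 0.2877 mA.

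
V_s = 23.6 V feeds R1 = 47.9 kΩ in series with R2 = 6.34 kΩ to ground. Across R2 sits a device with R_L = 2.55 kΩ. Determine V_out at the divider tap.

First combine the lower leg with the load: R2 ‖ R_L = 1.819 kΩ.
Voltage divider with the loaded lower leg: V_out = 23.6 × 1.819/(47.9 + 1.819) = 23.6 × 0.03658 = 0.8632 V.
(Unloaded it would be 2.76 V; the load pulls it down.)

V_out ≈ 0.863 V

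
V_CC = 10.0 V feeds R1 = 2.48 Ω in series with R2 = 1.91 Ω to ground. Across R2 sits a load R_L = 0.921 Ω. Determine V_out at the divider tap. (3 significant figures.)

First combine the lower leg with the load: R2 ‖ R_L = 0.6214 Ω.
Now apply the divider: V_out = 10.0 × 0.2004 = 2.004 V.
(Unloaded it would be 4.35 V; the load pulls it down.)

V_out ≈ 2.00 V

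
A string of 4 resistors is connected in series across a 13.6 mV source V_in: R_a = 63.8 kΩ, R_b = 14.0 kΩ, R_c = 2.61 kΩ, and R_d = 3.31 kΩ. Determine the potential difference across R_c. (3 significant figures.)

V ≈ 0.424 mV

Total series resistance ΣR = 63.8 + 14.0 + 2.61 + 3.31 = 83.72 kΩ.
Voltage divider: V = V_in · (2.610 / 83.72) = 13.6 × 0.03118 = 0.4240 mV.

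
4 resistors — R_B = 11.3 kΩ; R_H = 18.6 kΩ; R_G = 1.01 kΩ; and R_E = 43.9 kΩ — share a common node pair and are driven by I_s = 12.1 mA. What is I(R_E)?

Total conductance ΣG = 1/11.3 + 1/18.6 + 1/1.01 + 1/43.9 = 1.155 (units of 1/kΩ).
R_E takes the fraction G_k/ΣG = 0.02278/1.155 = 0.01972, so I = 12.1 × 0.01972 = 0.2386 mA.

I ≈ 0.239 mA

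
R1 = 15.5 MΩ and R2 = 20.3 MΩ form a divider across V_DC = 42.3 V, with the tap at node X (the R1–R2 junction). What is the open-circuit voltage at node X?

V_th is the unloaded tap voltage: V_DC · R2/(R1+R2) = 42.3 × 0.5670 = 23.99 V.

V_th ≈ 24.0 V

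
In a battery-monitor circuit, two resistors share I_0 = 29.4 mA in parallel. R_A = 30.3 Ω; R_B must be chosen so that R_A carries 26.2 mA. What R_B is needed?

In a two-way split, I_A/I_0 = R_B/(R_A + R_B).
26.2/29.4 = R_B/(R_A + R_B) → R_B = R_A · (0.8912)/(1 − 0.8912) = 30.3 × 8.188 = 248.1 Ω.

R_B ≈ 248 Ω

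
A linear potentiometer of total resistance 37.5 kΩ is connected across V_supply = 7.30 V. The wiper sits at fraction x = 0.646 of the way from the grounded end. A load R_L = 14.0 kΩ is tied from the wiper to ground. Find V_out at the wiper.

Lower segment x·R_p = 24.23 kΩ; upper segment (1−x)·R_p = 13.27 kΩ.
Lower segment in parallel with the load: 24.23 ‖ 14.0 = 8.872 kΩ.
Then V_out = V_supply · 8.872/(13.27 + 8.872) = 2.924 V.

V_out ≈ 2.92 V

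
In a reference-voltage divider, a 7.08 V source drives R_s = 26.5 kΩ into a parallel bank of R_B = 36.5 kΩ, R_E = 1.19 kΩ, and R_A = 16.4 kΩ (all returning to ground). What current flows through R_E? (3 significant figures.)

Combine the parallel branches: R_p = (1/36.5 + 1/1.19 + 1/16.4)⁻¹ = 1.077 kΩ.
Node voltage V_A = V_DC · R_p/(R_s + R_p) = 7.08 × 0.03905 = 0.2764 V.
I(R_E) = V_A / R_E = 0.2764/1.19 = 0.2323 mA.
(Equivalently: I_total = 0.2567 mA, then current-divider fraction G_k/ΣG = 0.9048.)

I ≈ 0.232 mA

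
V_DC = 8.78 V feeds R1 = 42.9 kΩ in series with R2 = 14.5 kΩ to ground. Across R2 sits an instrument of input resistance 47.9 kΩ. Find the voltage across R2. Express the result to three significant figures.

The load sits in parallel with R2, giving an effective lower resistance R2' = R2·R_L/(R2+R_L) = 11.13 kΩ.
Voltage divider with the loaded lower leg: V_out = 8.78 × 11.13/(42.9 + 11.13) = 8.78 × 0.2060 = 1.809 V.
(Unloaded it would be 2.22 V; the load pulls it down.)

V_out ≈ 1.81 V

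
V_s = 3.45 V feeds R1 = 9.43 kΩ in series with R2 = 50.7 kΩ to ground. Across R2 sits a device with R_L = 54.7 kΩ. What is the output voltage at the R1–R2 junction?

R2 ‖ R_L = (50.7 × 54.7)/(50.7 + 54.7) = 26.31 kΩ.
Then V_out = V_s · R2'/(R1 + R2') = 3.45 × 26.31/35.74 = 2.540 V.
(Unloaded it would be 2.91 V; the load pulls it down.)

V_out ≈ 2.54 V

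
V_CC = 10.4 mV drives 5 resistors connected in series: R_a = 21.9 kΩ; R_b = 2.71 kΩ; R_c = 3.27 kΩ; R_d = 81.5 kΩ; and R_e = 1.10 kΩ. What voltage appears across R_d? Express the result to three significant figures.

V ≈ 7.67 mV

Series total: ΣR = 21.9 + 2.71 + 3.27 + 81.5 + 1.10 = 110.5 kΩ.
V = V_CC · R/ΣR = 10.4 × 0.7377 = 7.672 mV.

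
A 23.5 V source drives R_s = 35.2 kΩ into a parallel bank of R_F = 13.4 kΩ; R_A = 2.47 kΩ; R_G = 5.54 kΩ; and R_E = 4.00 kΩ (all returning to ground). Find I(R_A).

Parallel bank: R_p = 1/(1/13.4 + 1/2.47 + 1/5.54 + 1/4.00) = 1.099 kΩ.
V_A by voltage divider: V_A = 23.5 × 1.099/(35.2 + 1.099) = 0.7114 V.
Branch current I = V_A/R_A = 0.7114/2.47 = 0.2880 mA.

I ≈ 0.288 mA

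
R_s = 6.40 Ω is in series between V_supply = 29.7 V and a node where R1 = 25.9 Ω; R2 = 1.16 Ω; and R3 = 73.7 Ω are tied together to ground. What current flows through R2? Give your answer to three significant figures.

I ≈ 3.74 A

Combine the parallel branches: R_p = (1/25.9 + 1/1.16 + 1/73.7)⁻¹ = 1.094 Ω.
Node voltage V_A = V_supply · R_p/(R_s + R_p) = 29.7 × 0.1460 = 4.335 V.
I(R2) = V_A / R2 = 4.335/1.16 = 3.737 A.
(Check via current divider: I_total = 3.963 A; share G_k/ΣG = 0.9429 → same result.)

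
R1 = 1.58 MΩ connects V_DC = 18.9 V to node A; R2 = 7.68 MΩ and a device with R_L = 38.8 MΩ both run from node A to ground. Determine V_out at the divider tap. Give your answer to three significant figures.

The load sits in parallel with R2, giving an effective lower resistance R2' = R2·R_L/(R2+R_L) = 6.411 MΩ.
Then V_out = V_DC · R2'/(R1 + R2') = 18.9 × 6.411/7.991 = 15.16 V.

V_out ≈ 15.2 V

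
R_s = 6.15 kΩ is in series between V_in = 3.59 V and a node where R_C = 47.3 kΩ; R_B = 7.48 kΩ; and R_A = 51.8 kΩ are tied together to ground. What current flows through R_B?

I ≈ 0.232 mA

Parallel bank: R_p = 1/(1/47.3 + 1/7.48 + 1/51.8) = 5.743 kΩ.
V_A = 3.59 × 5.743/11.89 = 1.734 V.
I(R_B) = V_A / R_B = 1.734/7.48 = 0.2318 mA.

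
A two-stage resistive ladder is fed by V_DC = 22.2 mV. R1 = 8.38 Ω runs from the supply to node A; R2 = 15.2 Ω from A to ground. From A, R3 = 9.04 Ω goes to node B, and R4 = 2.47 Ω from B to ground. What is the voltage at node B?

V_B ≈ 2.09 mV

Node A sees R2 in parallel with the series input of stage 2, R3 + R4 = 11.51 Ω.
Effective lower resistance at A: R2 ‖ 11.51 = 6.550 Ω.
First divider: V_A = V_DC · 6.550/(8.38 + 6.550) = 9.739 mV.
Stage 2 is unloaded, so V_B = V_A · R4/(R3+R4) = 9.739 × 2.47/11.51 = 2.090 mV.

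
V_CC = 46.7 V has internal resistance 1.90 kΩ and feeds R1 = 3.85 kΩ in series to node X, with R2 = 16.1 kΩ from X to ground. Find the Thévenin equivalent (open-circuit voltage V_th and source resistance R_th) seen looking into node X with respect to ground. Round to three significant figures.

R1' = 1.90 + 3.85 = 5.750 kΩ (source resistance + R1).
V_th is the unloaded tap voltage: V_CC · R2/(R1'+R2) = 46.7 × 0.7368 = 34.41 V.
Looking into X with the source shorted: R_th = R1'·R2/(R1'+R2) = 5.750 × 16.1/21.85 = 4.237 kΩ.

V_th ≈ 34.4 V, R_th ≈ 4.24 kΩ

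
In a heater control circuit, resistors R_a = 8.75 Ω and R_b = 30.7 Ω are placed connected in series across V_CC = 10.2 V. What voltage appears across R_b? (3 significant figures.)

Total series resistance ΣR = 8.75 + 30.7 = 39.45 Ω.
By the voltage-divider rule, V = 10.2 × 30.70/39.45 = 7.938 V.

V ≈ 7.94 V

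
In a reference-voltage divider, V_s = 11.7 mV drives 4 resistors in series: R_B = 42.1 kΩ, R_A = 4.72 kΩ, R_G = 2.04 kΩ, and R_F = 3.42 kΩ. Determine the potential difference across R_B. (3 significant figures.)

Total series resistance ΣR = 42.1 + 4.72 + 2.04 + 3.42 = 52.28 kΩ.
V = V_s · R/ΣR = 11.7 × 0.8053 = 9.422 mV.

V ≈ 9.42 mV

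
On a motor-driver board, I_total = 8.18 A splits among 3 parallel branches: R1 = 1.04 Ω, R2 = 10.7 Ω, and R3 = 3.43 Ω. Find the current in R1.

ΣG = 1/1.04 + 1/10.7 + 1/3.43 = 1.347.
Current divider: I(R1) = I_total · G_k/ΣG = 8.18 × (0.9615/1.347) = 8.18 × 0.7141 = 5.841 A.

I ≈ 5.84 A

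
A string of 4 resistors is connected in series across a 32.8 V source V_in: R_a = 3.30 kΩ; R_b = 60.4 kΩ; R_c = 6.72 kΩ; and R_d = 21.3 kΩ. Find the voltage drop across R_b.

V ≈ 21.6 V

ΣR = 3.30 + 60.4 + 6.72 + 21.3 = 91.72 kΩ.
V = V_in · R/ΣR = 32.8 × 0.6585 = 21.60 V.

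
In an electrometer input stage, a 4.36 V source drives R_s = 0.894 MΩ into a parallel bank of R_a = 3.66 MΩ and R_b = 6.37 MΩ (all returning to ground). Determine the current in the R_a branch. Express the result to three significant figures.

I ≈ 0.860 µA

Equivalent of the parallel group: R_p = 2.324 MΩ.
V_A by voltage divider: V_A = 4.36 × 2.324/(0.894 + 2.324) = 3.149 V.
I(R_a) = V_A / R_a = 3.149/3.66 = 0.8604 µA.
(Check via current divider: I_total = 1.355 µA; share G_k/ΣG = 0.6351 → same result.)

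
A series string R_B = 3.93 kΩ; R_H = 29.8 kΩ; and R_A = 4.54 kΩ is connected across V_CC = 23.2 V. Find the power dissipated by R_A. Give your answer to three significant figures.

The common current is I = 23.2/38.27 = 0.6062 mA.
P(R_A) = I²·R_A = (0.6062)² × 4.54 = 1.668 mW.

P ≈ 1.67 mW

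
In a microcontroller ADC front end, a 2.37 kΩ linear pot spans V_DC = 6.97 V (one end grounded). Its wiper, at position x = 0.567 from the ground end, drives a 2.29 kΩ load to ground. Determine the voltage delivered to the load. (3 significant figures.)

Lower segment x·R_p = 1.344 kΩ; upper segment (1−x)·R_p = 1.026 kΩ.
R_L loads the lower segment: effective lower R = 0.8469 kΩ.
V_out = 6.97 × 0.8469/(1.026 + 0.8469) = 3.151 V.

V_out ≈ 3.15 V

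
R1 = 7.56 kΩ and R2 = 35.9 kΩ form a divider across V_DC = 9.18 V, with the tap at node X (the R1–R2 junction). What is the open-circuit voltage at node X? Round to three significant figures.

V_th ≈ 7.58 V

V_th is the unloaded tap voltage: V_DC · R2/(R1+R2) = 9.18 × 0.8260 = 7.583 V.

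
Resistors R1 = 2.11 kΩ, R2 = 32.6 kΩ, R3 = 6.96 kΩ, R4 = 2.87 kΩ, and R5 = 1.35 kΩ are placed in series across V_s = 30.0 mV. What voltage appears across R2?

ΣR = 2.11 + 32.6 + 6.96 + 2.87 + 1.35 = 45.89 kΩ.
By the voltage-divider rule, V = 30.0 × 32.60/45.89 = 21.31 mV.

V ≈ 21.3 mV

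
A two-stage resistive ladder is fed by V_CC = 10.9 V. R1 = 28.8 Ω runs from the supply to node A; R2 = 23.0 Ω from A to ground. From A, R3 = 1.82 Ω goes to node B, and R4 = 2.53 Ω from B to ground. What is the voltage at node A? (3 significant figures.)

V_A ≈ 1.23 V

Node A sees R2 in parallel with the series input of stage 2, R3 + R4 = 4.350 Ω.
Effective lower resistance at A: R2 ‖ 4.350 = 3.658 Ω.
First divider: V_A = V_CC · 3.658/(28.8 + 3.658) = 1.228 V.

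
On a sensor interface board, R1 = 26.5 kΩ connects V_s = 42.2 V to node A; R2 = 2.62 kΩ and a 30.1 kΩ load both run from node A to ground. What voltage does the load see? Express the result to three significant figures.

V_out ≈ 3.52 V

R2 ‖ R_L = (2.62 × 30.1)/(2.62 + 30.1) = 2.410 kΩ.
Voltage divider with the loaded lower leg: V_out = 42.2 × 2.410/(26.5 + 2.410) = 42.2 × 0.08337 = 3.518 V.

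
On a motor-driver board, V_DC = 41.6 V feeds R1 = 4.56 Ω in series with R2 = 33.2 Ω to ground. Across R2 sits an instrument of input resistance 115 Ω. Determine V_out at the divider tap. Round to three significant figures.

First combine the lower leg with the load: R2 ‖ R_L = 25.76 Ω.
Voltage divider with the loaded lower leg: V_out = 41.6 × 25.76/(4.56 + 25.76) = 41.6 × 0.8496 = 35.34 V.
(Unloaded it would be 36.6 V; the load pulls it down.)

V_out ≈ 35.3 V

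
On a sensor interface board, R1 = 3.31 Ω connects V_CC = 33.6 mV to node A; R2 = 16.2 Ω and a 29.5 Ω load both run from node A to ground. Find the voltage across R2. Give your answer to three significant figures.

V_out ≈ 25.5 mV

R2 ‖ R_L = (16.2 × 29.5)/(16.2 + 29.5) = 10.46 Ω.
Voltage divider with the loaded lower leg: V_out = 33.6 × 10.46/(3.31 + 10.46) = 33.6 × 0.7596 = 25.52 mV.
(Unloaded it would be 27.9 mV; the load pulls it down.)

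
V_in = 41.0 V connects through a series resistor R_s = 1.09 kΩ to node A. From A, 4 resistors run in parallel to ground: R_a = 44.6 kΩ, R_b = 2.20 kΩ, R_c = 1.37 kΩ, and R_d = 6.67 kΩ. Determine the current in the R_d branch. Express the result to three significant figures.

Combine the parallel branches: R_p = (1/44.6 + 1/2.20 + 1/1.37 + 1/6.67)⁻¹ = 0.7370 kΩ.
V_A by voltage divider: V_A = 41.0 × 0.7370/(1.09 + 0.7370) = 16.54 V.
Branch current I = V_A/R_d = 16.54/6.67 = 2.480 mA.
(Equivalently: I_total = 22.44 mA, then current-divider fraction G_k/ΣG = 0.1105.)

I ≈ 2.48 mA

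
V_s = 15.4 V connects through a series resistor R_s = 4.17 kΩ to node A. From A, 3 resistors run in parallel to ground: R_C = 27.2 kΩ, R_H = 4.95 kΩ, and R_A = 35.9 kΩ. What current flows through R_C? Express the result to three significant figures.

Combine the parallel branches: R_p = (1/27.2 + 1/4.95 + 1/35.9)⁻¹ = 3.750 kΩ.
V_A by voltage divider: V_A = 15.4 × 3.750/(4.17 + 3.750) = 7.292 V.
I(R_C) = V_A / R_C = 7.292/27.2 = 0.2681 mA.

I ≈ 0.268 mA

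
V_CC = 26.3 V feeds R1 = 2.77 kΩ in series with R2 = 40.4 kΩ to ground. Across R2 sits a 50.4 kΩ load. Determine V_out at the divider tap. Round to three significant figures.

R2 ‖ R_L = (40.4 × 50.4)/(40.4 + 50.4) = 22.42 kΩ.
Then V_out = V_CC · R2'/(R1 + R2') = 26.3 × 22.42/25.19 = 23.41 V.
(Unloaded it would be 24.6 V; the load pulls it down.)

V_out ≈ 23.4 V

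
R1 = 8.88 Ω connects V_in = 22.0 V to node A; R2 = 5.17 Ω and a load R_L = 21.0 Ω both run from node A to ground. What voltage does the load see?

V_out ≈ 7.01 V

First combine the lower leg with the load: R2 ‖ R_L = 4.149 Ω.
Voltage divider with the loaded lower leg: V_out = 22.0 × 4.149/(8.88 + 4.149) = 22.0 × 0.3184 = 7.005 V.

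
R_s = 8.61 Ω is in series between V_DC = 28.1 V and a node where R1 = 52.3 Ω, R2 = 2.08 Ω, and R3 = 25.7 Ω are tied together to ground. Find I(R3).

I ≈ 0.194 A

Combine the parallel branches: R_p = (1/52.3 + 1/2.08 + 1/25.7)⁻¹ = 1.856 Ω.
V_A = 28.1 × 1.856/10.47 = 4.983 V.
I(R3) = V_A / R3 = 4.983/25.7 = 0.1939 A.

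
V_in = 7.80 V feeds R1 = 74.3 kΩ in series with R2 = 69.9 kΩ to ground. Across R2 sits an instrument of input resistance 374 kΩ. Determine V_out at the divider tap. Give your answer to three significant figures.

V_out ≈ 3.45 V

First combine the lower leg with the load: R2 ‖ R_L = 58.89 kΩ.
Voltage divider with the loaded lower leg: V_out = 7.80 × 58.89/(74.3 + 58.89) = 7.80 × 0.4422 = 3.449 V.
(Unloaded it would be 3.78 V; the load pulls it down.)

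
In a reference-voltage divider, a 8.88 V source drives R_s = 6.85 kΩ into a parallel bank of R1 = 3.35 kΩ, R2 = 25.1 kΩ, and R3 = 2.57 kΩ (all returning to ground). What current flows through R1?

I ≈ 0.443 mA

Combine the parallel branches: R_p = (1/3.35 + 1/25.1 + 1/2.57)⁻¹ = 1.375 kΩ.
V_A by voltage divider: V_A = 8.88 × 1.375/(6.85 + 1.375) = 1.484 V.
Branch current I = V_A/R1 = 1.484/3.35 = 0.4430 mA.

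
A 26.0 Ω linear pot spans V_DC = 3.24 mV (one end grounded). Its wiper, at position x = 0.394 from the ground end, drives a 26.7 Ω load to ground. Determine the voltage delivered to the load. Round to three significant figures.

V_out ≈ 1.04 mV

The pot divides into 15.76 Ω above the wiper and 10.24 Ω below.
Lower segment in parallel with the load: 10.24 ‖ 26.7 = 7.403 Ω.
Loaded-divider output: V_out = 3.24 × 0.3197 = 1.036 mV.
(Unloaded: V_out = x·V_DC = 1.28 mV.)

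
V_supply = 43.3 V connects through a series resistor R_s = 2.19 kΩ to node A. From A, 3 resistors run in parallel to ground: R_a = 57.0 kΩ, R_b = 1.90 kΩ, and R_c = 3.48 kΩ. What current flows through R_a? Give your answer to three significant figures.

Equivalent of the parallel group: R_p = 1.203 kΩ.
Node voltage V_A = V_supply · R_p/(R_s + R_p) = 43.3 × 0.3546 = 15.35 V.
I(R_a) = V_A / R_a = 15.35/57.0 = 0.2693 mA.
(Equivalently: I_total = 12.76 mA, then current-divider fraction G_k/ΣG = 0.02111.)

I ≈ 0.269 mA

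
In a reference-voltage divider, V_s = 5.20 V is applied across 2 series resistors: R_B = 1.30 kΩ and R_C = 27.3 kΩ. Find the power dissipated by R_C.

The common current is I = 5.20/28.60 = 0.1818 mA.
P = I²R = 0.03306 × 27.3 = 0.9025 mW.

P ≈ 0.902 mW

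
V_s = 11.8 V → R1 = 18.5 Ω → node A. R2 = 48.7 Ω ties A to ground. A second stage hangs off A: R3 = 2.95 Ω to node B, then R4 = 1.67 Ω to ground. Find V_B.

V_B ≈ 0.792 V

The second stage (R3 + R4 = 4.620 Ω) loads node A in parallel with R2.
R2 ‖ (R3+R4) = 4.220 Ω.
V_A = 11.8 × 4.220/(18.5 + 4.220) = 2.192 V.
V_B = V_A × 0.3615 = 0.7922 V.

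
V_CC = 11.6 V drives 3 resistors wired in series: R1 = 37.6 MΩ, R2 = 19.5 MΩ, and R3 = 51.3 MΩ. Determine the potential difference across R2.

V ≈ 2.09 V

Series total: ΣR = 37.6 + 19.5 + 51.3 = 108.4 MΩ.
Voltage divider: V = V_CC · (19.50 / 108.4) = 11.6 × 0.1799 = 2.087 V.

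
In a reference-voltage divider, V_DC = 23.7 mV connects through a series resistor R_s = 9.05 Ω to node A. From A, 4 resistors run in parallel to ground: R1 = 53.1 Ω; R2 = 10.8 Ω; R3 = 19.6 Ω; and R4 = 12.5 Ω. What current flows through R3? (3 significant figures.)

I ≈ 0.379 mA

Equivalent of the parallel group: R_p = 4.125 Ω.
V_A = 23.7 × 4.125/13.17 = 7.420 mV.
I(R3) = V_A / R3 = 7.420/19.6 = 0.3786 mA.
(Check via current divider: I_total = 1.799 mA; share G_k/ΣG = 0.2104 → same result.)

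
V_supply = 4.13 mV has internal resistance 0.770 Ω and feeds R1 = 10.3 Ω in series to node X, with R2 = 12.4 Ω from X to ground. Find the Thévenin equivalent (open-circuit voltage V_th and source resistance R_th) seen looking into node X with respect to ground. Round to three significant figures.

V_th ≈ 2.18 mV, R_th ≈ 5.85 Ω

R1' = 0.770 + 10.3 = 11.07 Ω (source resistance + R1).
V_th is the unloaded tap voltage: V_supply · R2/(R1'+R2) = 4.13 × 0.5283 = 2.182 mV.
Zeroing V_supply shorts the top of R1' to ground, so R_th = R1' ‖ R2 = 5.849 Ω.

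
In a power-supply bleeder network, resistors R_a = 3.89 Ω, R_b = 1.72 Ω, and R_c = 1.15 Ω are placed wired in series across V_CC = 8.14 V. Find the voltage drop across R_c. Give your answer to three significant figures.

ΣR = 3.89 + 1.72 + 1.15 = 6.760 Ω.
By the voltage-divider rule, V = 8.14 × 1.150/6.760 = 1.385 V.

V ≈ 1.38 V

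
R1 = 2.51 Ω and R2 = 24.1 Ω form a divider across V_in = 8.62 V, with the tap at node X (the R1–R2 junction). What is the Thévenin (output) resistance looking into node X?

R_th ≈ 2.27 Ω

Zeroing V_in shorts the top of R1 to ground, so R_th = R1 ‖ R2 = 2.273 Ω.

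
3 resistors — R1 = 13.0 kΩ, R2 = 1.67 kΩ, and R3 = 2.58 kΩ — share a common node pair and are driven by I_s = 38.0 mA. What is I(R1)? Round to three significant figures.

I ≈ 2.75 mA

Conductances: ΣG = 1/13.0 + 1/1.67 + 1/2.58 = 1.063 (1/kΩ).
Current divider: I(R1) = I_s · G_k/ΣG = 38.0 × (0.07692/1.063) = 38.0 × 0.07234 = 2.749 mA.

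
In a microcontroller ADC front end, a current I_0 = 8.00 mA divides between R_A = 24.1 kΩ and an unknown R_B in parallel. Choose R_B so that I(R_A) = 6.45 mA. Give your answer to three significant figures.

Two-branch current divider: I_A = I_0 · R_B/(R_A + R_B).
6.45/8.00 = R_B/(R_A + R_B) → R_B = R_A · (0.8063)/(1 − 0.8063) = 24.1 × 4.161 = 100.3 kΩ.

R_B ≈ 100 kΩ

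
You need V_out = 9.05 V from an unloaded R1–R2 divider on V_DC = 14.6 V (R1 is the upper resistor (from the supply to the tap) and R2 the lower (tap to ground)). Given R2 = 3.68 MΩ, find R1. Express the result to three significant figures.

V_out/V_DC = R2/(R1+R2) = 0.6199.
R1 = R2·(1/k − 1) = 3.68 × 0.6133 = 2.257 MΩ.

R1 ≈ 2.26 MΩ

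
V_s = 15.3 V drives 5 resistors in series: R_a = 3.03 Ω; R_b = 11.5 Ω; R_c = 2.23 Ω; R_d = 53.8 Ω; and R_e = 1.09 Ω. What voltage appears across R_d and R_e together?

V ≈ 11.7 V

Total series resistance ΣR = 3.03 + 11.5 + 2.23 + 53.8 + 1.09 = 71.65 Ω.
R_{R_d..R_e} = 53.8 + 1.09 = 54.89 Ω.
V = V_s · R/ΣR = 15.3 × 0.7661 = 11.72 V.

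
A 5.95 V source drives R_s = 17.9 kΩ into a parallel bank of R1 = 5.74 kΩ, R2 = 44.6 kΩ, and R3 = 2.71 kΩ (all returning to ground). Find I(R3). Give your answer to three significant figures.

I ≈ 0.197 mA

Equivalent of the parallel group: R_p = 1.768 kΩ.
V_A = 5.95 × 1.768/19.67 = 0.5348 V.
I(R3) = V_A / R3 = 0.5348/2.71 = 0.1974 mA.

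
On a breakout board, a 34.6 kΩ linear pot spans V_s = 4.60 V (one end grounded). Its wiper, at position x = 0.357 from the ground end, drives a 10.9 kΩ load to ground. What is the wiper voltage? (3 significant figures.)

The pot divides into 22.25 kΩ above the wiper and 12.35 kΩ below.
(x·R_p) ‖ R_L = 5.790 kΩ.
Loaded-divider output: V_out = 4.60 × 0.2065 = 0.9500 V.

V_out ≈ 0.950 V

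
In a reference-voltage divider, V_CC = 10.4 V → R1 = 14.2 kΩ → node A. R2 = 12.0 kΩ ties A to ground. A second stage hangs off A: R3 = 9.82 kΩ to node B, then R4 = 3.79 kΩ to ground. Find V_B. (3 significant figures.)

V_B ≈ 0.898 V

The second stage (R3 + R4 = 13.61 kΩ) loads node A in parallel with R2.
Effective lower resistance at A: R2 ‖ 13.61 = 6.377 kΩ.
First divider: V_A = V_CC · 6.377/(14.2 + 6.377) = 3.223 V.
Then the unloaded second divider: V_B = V_A × R4/(R3+R4) = 3.223 × 0.2785 = 0.8975 V.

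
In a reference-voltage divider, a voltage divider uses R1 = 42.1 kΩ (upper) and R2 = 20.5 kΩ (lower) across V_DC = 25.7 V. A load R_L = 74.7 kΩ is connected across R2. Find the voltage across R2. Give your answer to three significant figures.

V_out ≈ 7.10 V

First combine the lower leg with the load: R2 ‖ R_L = 16.09 kΩ.
Now apply the divider: V_out = 25.7 × 0.2765 = 7.105 V.
(Unloaded it would be 8.42 V; the load pulls it down.)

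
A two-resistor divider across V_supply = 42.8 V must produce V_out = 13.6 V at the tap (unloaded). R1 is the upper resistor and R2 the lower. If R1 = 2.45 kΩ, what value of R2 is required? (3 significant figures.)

The divider ratio is R2/(R1+R2) = 13.6/42.8 = 0.3178.
So R2 = R1 · V_out/(V_supply − V_out) = 2.45 × 13.6/(42.8 − 13.6) = 2.45 × 0.4658 = 1.141 kΩ.

R2 ≈ 1.14 kΩ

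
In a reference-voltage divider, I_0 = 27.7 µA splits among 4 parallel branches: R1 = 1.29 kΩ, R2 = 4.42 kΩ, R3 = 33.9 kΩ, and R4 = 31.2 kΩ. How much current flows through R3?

I ≈ 0.769 µA

Conductances: ΣG = 1/1.29 + 1/4.42 + 1/33.9 + 1/31.2 = 1.063 (1/kΩ).
By the current-divider rule, I = I_0 · G_k/ΣG = 27.7 × 0.02775 = 0.7687 µA.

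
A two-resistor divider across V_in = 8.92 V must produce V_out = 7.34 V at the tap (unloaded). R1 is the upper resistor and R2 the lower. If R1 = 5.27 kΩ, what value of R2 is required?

R2 ≈ 24.5 kΩ

The divider ratio is R2/(R1+R2) = 7.34/8.92 = 0.8229.
Rearranging, R2 = R1·k/(1−k) = 5.27 × 4.646 = 24.48 kΩ.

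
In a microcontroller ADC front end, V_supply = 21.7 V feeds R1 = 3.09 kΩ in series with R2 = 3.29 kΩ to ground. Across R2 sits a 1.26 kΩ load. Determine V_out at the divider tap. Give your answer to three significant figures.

The load sits in parallel with R2, giving an effective lower resistance R2' = R2·R_L/(R2+R_L) = 0.9111 kΩ.
Now apply the divider: V_out = 21.7 × 0.2277 = 4.941 V.

V_out ≈ 4.94 V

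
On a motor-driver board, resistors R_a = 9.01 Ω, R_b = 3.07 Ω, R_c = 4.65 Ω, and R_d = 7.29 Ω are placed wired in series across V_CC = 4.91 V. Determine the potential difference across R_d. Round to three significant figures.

V ≈ 1.49 V

Total series resistance ΣR = 9.01 + 3.07 + 4.65 + 7.29 = 24.02 Ω.
Voltage divider: V = V_CC · (7.290 / 24.02) = 4.91 × 0.3035 = 1.490 V.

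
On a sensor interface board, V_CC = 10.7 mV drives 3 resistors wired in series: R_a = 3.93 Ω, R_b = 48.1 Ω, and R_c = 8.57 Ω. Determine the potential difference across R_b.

V ≈ 8.49 mV

Total series resistance ΣR = 3.93 + 48.1 + 8.57 = 60.60 Ω.
By the voltage-divider rule, V = 10.7 × 48.10/60.60 = 8.493 mV.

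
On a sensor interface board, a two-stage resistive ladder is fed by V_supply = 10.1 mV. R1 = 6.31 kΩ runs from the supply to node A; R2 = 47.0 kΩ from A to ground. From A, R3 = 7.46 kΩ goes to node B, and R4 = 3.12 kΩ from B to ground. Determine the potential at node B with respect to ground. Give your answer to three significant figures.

The second stage (R3 + R4 = 10.58 kΩ) loads node A in parallel with R2.
R2 ‖ (R3+R4) = 8.636 kΩ.
So V_A = 10.1 × 0.5778 = 5.836 mV.
V_B = V_A × 0.2949 = 1.721 mV.

V_B ≈ 1.72 mV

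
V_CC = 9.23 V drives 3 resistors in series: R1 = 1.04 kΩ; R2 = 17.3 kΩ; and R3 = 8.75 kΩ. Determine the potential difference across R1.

V ≈ 0.354 V

Total series resistance ΣR = 1.04 + 17.3 + 8.75 = 27.09 kΩ.
V = V_CC · R/ΣR = 9.23 × 0.03839 = 0.3543 V.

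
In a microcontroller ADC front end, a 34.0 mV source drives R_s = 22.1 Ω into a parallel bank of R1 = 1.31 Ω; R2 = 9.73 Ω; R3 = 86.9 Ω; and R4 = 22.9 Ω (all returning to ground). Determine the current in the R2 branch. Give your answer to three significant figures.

I ≈ 0.164 mA

Equivalent of the parallel group: R_p = 1.085 Ω.
V_A = 34.0 × 1.085/23.19 = 1.592 mV.
Branch current I = V_A/R2 = 1.592/9.73 = 0.1636 mA.
(Check via current divider: I_total = 1.466 mA; share G_k/ΣG = 0.1116 → same result.)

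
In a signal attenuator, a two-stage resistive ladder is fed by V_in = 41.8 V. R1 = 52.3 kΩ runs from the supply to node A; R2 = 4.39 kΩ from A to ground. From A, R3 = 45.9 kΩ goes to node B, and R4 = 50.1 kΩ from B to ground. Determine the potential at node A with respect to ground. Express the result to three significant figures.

Node A sees R2 in parallel with the series input of stage 2, R3 + R4 = 96.00 kΩ.
R2 ‖ (R3+R4) = 4.198 kΩ.
So V_A = 41.8 × 0.07430 = 3.106 V.

V_A ≈ 3.11 V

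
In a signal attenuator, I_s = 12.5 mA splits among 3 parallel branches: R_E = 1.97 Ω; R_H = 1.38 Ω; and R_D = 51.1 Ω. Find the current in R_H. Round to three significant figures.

Conductances: ΣG = 1/1.97 + 1/1.38 + 1/51.1 = 1.252 (1/Ω).
R_H takes the fraction G_k/ΣG = 0.7246/1.252 = 0.5789, so I = 12.5 × 0.5789 = 7.236 mA.

I ≈ 7.24 mA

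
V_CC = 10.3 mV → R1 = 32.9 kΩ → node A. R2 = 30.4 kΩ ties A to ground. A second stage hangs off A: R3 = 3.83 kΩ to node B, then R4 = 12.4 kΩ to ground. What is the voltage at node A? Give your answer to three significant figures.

V_A ≈ 2.51 mV

Looking into the second stage from A: R3 + R4 = 16.23 kΩ appears in parallel with R2.
R2 ‖ (R3+R4) = 10.58 kΩ.
So V_A = 10.3 × 0.2433 = 2.506 mV.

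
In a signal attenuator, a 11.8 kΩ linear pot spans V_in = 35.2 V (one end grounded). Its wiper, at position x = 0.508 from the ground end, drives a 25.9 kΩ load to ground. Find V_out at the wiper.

Split the track: R_lower = x·R_p = 5.994 kΩ, R_upper = (1−x)·R_p = 5.806 kΩ.
(x·R_p) ‖ R_L = 4.868 kΩ.
V_out = 35.2 × 4.868/(5.806 + 4.868) = 16.05 V.

V_out ≈ 16.1 V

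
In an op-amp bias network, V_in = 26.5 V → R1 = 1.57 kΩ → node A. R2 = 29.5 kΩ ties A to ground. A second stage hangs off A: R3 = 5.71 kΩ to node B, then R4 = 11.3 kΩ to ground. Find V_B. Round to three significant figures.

V_B ≈ 15.4 V

The second stage (R3 + R4 = 17.01 kΩ) loads node A in parallel with R2.
R2 ‖ (R3+R4) = 10.79 kΩ.
V_A = 26.5 × 10.79/(1.57 + 10.79) = 23.13 V.
Then the unloaded second divider: V_B = V_A × R4/(R3+R4) = 23.13 × 0.6643 = 15.37 V.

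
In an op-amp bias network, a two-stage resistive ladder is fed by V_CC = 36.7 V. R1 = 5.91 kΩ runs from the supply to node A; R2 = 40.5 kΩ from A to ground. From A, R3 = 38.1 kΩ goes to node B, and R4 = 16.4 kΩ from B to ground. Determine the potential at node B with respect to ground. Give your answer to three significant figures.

V_B ≈ 8.80 V

Node A sees R2 in parallel with the series input of stage 2, R3 + R4 = 54.50 kΩ.
Effective lower resistance at A: R2 ‖ 54.50 = 23.23 kΩ.
So V_A = 36.7 × 0.7972 = 29.26 V.
Then the unloaded second divider: V_B = V_A × R4/(R3+R4) = 29.26 × 0.3009 = 8.804 V.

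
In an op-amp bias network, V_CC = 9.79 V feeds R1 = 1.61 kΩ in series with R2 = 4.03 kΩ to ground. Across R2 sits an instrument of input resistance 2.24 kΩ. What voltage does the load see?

V_out ≈ 4.62 V

R2 ‖ R_L = (4.03 × 2.24)/(4.03 + 2.24) = 1.440 kΩ.
Now apply the divider: V_out = 9.79 × 0.4721 = 4.622 V.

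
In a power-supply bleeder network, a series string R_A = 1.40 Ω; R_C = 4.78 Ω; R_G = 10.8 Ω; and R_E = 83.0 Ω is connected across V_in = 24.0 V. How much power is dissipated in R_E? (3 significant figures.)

ΣR = 99.98 Ω → I = 24.0/99.98 = 0.2400 A.
P(R_E) = I²·R_E = (0.2400)² × 83.0 = 4.783 W.

P ≈ 4.78 W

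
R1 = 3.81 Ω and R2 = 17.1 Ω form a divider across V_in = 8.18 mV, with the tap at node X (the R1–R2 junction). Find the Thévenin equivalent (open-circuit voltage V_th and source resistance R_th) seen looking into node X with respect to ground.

V_th ≈ 6.69 mV, R_th ≈ 3.12 Ω

With X open, the divider is unloaded: V_th = 8.18 × 17.1/20.91 = 6.690 mV.
Zeroing V_in shorts the top of R1 to ground, so R_th = R1 ‖ R2 = 3.116 Ω.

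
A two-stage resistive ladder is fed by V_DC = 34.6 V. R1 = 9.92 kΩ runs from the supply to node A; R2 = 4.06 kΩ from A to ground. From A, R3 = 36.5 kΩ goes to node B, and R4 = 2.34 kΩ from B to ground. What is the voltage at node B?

V_B ≈ 0.564 V

Looking into the second stage from A: R3 + R4 = 38.84 kΩ appears in parallel with R2.
R2 ‖ (R3+R4) = 3.676 kΩ.
First divider: V_A = V_DC · 3.676/(9.92 + 3.676) = 9.354 V.
Then the unloaded second divider: V_B = V_A × R4/(R3+R4) = 9.354 × 0.06025 = 0.5636 V.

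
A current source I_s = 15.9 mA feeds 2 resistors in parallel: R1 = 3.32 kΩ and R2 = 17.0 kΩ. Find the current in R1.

I ≈ 13.3 mA

With just two branches, the current splits inversely with resistance.
I(R1) = 15.9 × 17.0/(3.32 + 17.0) = 15.9 × 0.8366 = 13.30 mA.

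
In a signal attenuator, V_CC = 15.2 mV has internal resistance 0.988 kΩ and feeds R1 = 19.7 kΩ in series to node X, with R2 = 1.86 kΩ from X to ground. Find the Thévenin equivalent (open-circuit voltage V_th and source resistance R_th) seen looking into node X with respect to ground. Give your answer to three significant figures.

V_th ≈ 1.25 mV, R_th ≈ 1.71 kΩ

R1' = 0.988 + 19.7 = 20.69 kΩ (source resistance + R1).
Open-circuit (no load on X): V_th = V_CC · R2/(R1' + R2) = 15.2 × 1.86/(20.69 + 1.86) = 1.254 mV.
Looking into X with the source shorted: R_th = R1'·R2/(R1'+R2) = 20.69 × 1.86/22.55 = 1.707 kΩ.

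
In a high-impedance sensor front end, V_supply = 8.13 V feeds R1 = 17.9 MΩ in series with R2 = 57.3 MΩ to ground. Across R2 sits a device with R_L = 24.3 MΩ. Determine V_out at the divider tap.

V_out ≈ 3.97 V

The load sits in parallel with R2, giving an effective lower resistance R2' = R2·R_L/(R2+R_L) = 17.06 MΩ.
Voltage divider with the loaded lower leg: V_out = 8.13 × 17.06/(17.9 + 17.06) = 8.13 × 0.4880 = 3.968 V.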